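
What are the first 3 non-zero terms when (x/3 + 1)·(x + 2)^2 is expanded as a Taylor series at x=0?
7·x^2/3 + 16·x/3 + 4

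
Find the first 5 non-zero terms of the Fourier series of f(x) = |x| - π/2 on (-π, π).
-4·cos(x)/π - 4·cos(3·x)/(9·π) - 4·cos(5·x)/(25·π) - 4·cos(7·x)/(49·π) - 4·cos(9·x)/(81·π)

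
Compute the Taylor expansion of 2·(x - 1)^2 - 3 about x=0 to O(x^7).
2·x^2 - 4·x - 1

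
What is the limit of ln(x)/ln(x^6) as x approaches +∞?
This is an ∞/∞ indeterminate form as x → +∞.
Write ln(x^6) = 6·ln(x), reducing the quotient to 1/6.
Limit = 1/6.

Final answer: 1/6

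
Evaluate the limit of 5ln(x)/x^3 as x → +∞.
This is an ∞/∞ indeterminate form as x → +∞.
The polynomial denominator x^3 dominates the logarithmic numerator (any positive power of x ≫ ln(x) as x → ∞), so the quotient → 0.
Limit = 0.

Final answer: 0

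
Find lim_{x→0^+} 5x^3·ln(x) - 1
The product is a 0·∞ indeterminate form at x → 0⁺.
Rewrite the product as 5·ln(x) / x^(-3) and apply L'Hôpital, or use the standard hierarchy x^(-3) ≫ |ln x| as x → 0⁺.
The indeterminate product → 0, so the limit = -1.

Final answer: -1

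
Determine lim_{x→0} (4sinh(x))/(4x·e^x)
Both numerator and denominator → 0 as x → 0; this is a 0/0 indeterminate form.
Expand each to leading order near x = 0: numerator ~ 4·x, denominator ~ 4·x.
The limit of the ratio is 1.

Final answer: 1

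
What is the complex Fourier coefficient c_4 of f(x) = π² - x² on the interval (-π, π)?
Compute the real Fourier coefficients first: a_4 = -1/4, b_4 = 0.
Then c_4 = (a_4 − i·b_4)/2 = -1/8.

Final answer: -1/8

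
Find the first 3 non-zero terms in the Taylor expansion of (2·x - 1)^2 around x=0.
4·x^2 - 4·x + 1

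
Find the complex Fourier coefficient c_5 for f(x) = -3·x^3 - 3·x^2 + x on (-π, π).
Compute the real Fourier coefficients first: a_5 = 12/25, b_5 = 86/125 - 6·π^2/5.
Then c_5 = (a_5 − i·b_5)/2 = 6/25 - 43·i/125 + 3·i·π^2/5.

Final answer: 6/25 - 43·i/125 + 3·i·π^2/5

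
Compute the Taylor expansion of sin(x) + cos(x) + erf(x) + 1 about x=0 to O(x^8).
x^7·(-1/(21·√(π)) - 1/5040) - x^6/720 + x^5·(1/120 + 1/(5·√(π))) + x^4/24 + x^3·(-2/(3·√(π)) - 1/6) - x^2/2 + x·(1 + 2/√(π)) + 2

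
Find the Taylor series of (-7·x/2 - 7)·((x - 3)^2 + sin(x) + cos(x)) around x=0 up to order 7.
x^7/160 - 7·x^6/360 - 49·x^5/240 + 7·x^4/24 - 7·x^3/12 + 14·x^2 - 70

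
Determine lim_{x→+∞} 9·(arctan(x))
Evaluate the dominant behaviour as x → +∞; each term tends to a finite value or vanishes.
Limit = 9·π/2.

Final answer: 9·π/2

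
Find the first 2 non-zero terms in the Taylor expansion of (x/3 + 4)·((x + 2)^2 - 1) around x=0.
17·x + 12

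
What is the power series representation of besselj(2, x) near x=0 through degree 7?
x^6/3072 - x^4/96 + x^2/8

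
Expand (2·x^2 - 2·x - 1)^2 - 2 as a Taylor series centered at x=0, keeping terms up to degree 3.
-8·x^3 + 4·x - 1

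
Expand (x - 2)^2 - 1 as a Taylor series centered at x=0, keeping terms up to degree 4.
x^2 - 4·x + 3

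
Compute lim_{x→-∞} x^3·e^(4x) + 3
The product is a 0·∞ indeterminate form at x → -∞.
Rewrite the product as x^3 / e^(-4x) (an ∞/∞ form) and apply L'Hôpital, or use the standard hierarchy e^(4|x|) ≫ |x^3| as x → -∞.
The indeterminate product → 0, so the limit = 3.

Final answer: 3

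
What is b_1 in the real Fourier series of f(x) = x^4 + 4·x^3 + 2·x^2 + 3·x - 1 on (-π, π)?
b_1 = (1/π) ∫_{-π}^{π} f(x)·sin(1x) dx.
Evaluate the integral (use parity and integration by parts as needed): b_1 = -42 + 8·π^2.

Final answer: -42 + 8·π^2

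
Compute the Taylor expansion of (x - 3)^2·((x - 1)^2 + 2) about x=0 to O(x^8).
x^4 - 8·x^3 + 24·x^2 - 36·x + 27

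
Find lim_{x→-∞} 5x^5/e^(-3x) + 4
The quotient is an ∞/∞ indeterminate form as x → -∞.
Compare growth rates of the dominant terms (exponentials ≫ polynomials ≫ logarithms), or apply L'Hôpital's rule; the quotient → 0.
Adding the constant: 0 + 4 = 4. Limit = 4.

Final answer: 4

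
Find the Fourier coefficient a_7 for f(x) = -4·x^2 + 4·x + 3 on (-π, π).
a_7 = (1/π) ∫_{-π}^{π} f(x)·cos(7x) dx.
Evaluate the integral (use parity and integration by parts as needed): a_7 = 16/49.

Final answer: 16/49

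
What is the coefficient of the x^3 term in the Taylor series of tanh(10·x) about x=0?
Expand to order 3: tanh(10·x) = -1000·x^3/3 + 10·x + O(x^4).
The coefficient of x^3 is -1000/3.

Final answer: -1000/3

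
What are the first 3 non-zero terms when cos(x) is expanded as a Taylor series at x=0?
x^4/24 - x^2/2 + 1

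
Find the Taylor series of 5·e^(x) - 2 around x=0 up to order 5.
x^5/24 + 5·x^4/24 + 5·x^3/6 + 5·x^2/2 + 5·x + 3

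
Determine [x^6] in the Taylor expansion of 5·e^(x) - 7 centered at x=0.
Expand to order 6: 5·e^(x) - 7 = x^6/144 + x^5/24 + 5·x^4/24 + 5·x^3/6 + 5·x^2/2 + 5·x - 2 + O(x^7).
The coefficient of x^6 is 1/144.

Final answer: 1/144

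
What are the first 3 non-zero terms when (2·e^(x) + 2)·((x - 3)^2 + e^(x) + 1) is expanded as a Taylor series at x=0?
7·x^2 + 2·x + 44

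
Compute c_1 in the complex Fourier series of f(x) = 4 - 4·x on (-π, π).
Compute the real Fourier coefficients first: a_1 = 0, b_1 = -8.
Then c_1 = (a_1 − i·b_1)/2 = 4·i.

Final answer: 4·i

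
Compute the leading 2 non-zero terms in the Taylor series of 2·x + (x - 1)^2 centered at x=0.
x^2 + 1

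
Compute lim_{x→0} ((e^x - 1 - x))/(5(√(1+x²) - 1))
Both numerator and denominator → 0 as x → 0; this is a 0/0 indeterminate form.
Expand each to leading order near x = 0: numerator ~ x^2/2, denominator ~ 5·x^2/2.
The limit of the ratio is 1/5.

Final answer: 1/5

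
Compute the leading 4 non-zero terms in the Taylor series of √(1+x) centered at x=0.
x^3/16 - x^2/8 + x/2 + 1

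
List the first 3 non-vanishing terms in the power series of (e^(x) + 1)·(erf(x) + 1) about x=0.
x^2·(1/2 + 2/√(π)) + x·(1 + 4/√(π)) + 2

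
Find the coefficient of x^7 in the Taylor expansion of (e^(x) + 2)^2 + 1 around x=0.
Expand to order 7: (e^(x) + 2)^2 + 1 = 11·x^7/420 + 17·x^6/180 + 3·x^5/10 + 5·x^4/6 + 2·x^3 + 4·x^2 + 6·x + 10 + O(x^8).
The coefficient of x^7 is 11/420.

Final answer: 11/420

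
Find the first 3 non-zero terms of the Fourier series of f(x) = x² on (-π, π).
-4·cos(x) + cos(2·x) + π^2/3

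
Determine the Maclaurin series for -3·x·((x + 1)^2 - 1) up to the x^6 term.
-3·x^3 - 6·x^2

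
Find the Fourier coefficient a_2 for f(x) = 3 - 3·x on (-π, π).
a_2 = (1/π) ∫_{-π}^{π} f(x)·cos(2x) dx.
Evaluate the integral (use parity and integration by parts as needed): a_2 = 0.

Final answer: 0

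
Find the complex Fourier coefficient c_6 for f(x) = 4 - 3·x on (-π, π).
Compute the real Fourier coefficients first: a_6 = 0, b_6 = 1.
Then c_6 = (a_6 − i·b_6)/2 = -i/2.

Final answer: -i/2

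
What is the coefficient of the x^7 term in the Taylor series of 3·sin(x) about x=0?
Expand to order 7: 3·sin(x) = -x^7/1680 + x^5/40 - x^3/2 + 3·x + O(x^8).
The coefficient of x^7 is -1/1680.

Final answer: -1/1680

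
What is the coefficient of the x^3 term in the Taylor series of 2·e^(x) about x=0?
Expand to order 3: 2·e^(x) = x^3/3 + x^2 + 2·x + 2 + O(x^4).
The coefficient of x^3 is 1/3.

Final answer: 1/3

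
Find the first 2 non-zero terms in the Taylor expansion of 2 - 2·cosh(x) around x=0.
-x^4/12 - x^2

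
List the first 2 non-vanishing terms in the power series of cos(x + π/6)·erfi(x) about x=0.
-x^2/√(π) + √(3)·x/√(π)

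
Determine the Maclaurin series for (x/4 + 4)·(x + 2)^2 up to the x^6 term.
x^3/4 + 5·x^2 + 17·x + 16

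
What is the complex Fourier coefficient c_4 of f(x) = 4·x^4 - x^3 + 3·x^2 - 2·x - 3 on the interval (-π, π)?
Compute the real Fourier coefficients first: a_4 = 2·π^2, b_4 = 13/16 + π^2/2.
Then c_4 = (a_4 − i·b_4)/2 = π^2 - i·π^2/4 - 13·i/32.

Final answer: π^2 - i·π^2/4 - 13·i/32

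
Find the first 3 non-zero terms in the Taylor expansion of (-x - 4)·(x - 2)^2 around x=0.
-x^3 + 12·x - 16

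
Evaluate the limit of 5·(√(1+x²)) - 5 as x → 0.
Direct substitution at x = 0 gives 0.

Final answer: 0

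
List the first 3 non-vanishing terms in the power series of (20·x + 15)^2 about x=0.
400·x^2 + 600·x + 225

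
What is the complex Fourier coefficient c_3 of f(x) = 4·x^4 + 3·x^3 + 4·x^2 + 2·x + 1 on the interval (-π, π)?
Compute the real Fourier coefficients first: a_3 = 16/27 - 32·π^2/9, b_3 = 2·π^2.
Then c_3 = (a_3 − i·b_3)/2 = -16·π^2/9 + 8/27 - i·π^2.

Final answer: -16·π^2/9 + 8/27 - i·π^2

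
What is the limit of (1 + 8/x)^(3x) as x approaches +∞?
As x → +∞: write (1 + 8/x)^(3x) = ((1 + 8/x)^x)^3 → (e^8)^3 = e^24.
Limit = e^(24).

Final answer: e^(24)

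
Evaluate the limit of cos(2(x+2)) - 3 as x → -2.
Direct substitution at x = -2 gives -2.

Final answer: -2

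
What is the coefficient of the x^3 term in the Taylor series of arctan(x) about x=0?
Expand to order 3: arctan(x) = -x^3/3 + x + O(x^4).
The coefficient of x^3 is -1/3.

Final answer: -1/3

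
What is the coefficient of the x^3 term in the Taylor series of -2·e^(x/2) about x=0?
Expand to order 3: -2·e^(x/2) = -x^3/24 - x^2/4 - x - 2 + O(x^4).
The coefficient of x^3 is -1/24.

Final answer: -1/24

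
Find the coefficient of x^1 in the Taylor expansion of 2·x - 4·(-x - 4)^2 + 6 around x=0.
Expand to order 1: 2·x - 4·(-x - 4)^2 + 6 = -30·x - 58 + O(x^2).
The coefficient of x^1 is -30.

Final answer: -30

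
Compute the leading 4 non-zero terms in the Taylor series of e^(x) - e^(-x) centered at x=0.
x^7/2520 + x^5/60 + x^3/3 + 2·x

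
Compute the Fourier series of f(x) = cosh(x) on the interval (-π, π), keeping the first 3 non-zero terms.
-cos(x)·sinh(π)/π + 2·cos(2·x)·sinh(π)/(5·π) + sinh(π)/π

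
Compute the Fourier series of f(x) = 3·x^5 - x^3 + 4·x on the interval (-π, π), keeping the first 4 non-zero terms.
(-122·π^2 + 6·π^4 + 740)·sin(x) + (-3·π^4 - 28 + 16·π^2)·sin(2·x) + (-46·π^2/9 + 164/27 + 2·π^4)·sin(3·x) + (-3·π^4/2 - 185/64 + 19·π^2/8)·sin(4·x)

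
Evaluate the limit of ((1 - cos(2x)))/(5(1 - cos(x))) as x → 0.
Both numerator and denominator → 0 as x → 0; this is a 0/0 indeterminate form.
Expand each to leading order near x = 0: numerator ~ 2·x^2, denominator ~ 5·x^2/2.
The limit of the ratio is 4/5.

Final answer: 4/5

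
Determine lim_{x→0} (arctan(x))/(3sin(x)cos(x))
Both numerator and denominator → 0 as x → 0; this is a 0/0 indeterminate form.
Expand each to leading order near x = 0: numerator ~ x, denominator ~ 3·x.
The limit of the ratio is 1/3.

Final answer: 1/3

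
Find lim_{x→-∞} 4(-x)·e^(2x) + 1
The product is a 0·∞ indeterminate form at x → -∞.
Rewrite the product as 4(-x) / e^(-2x) (an ∞/∞ form) and apply L'Hôpital, or use the standard hierarchy e^(2|x|) ≫ |(-x)| as x → -∞.
The indeterminate product → 0, so the limit = 1.

Final answer: 1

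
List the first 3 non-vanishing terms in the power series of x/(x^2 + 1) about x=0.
x^5 - x^3 + x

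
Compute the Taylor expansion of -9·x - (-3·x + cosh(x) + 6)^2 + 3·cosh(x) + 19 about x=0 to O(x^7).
-41·x^6/720 + x^5/4 - 17·x^4/24 + 3·x^3 - 29·x^2/2 + 33·x - 27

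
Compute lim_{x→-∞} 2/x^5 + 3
Evaluate the dominant behaviour as x → -∞; each term tends to a finite value or vanishes.
Limit = 3.

Final answer: 3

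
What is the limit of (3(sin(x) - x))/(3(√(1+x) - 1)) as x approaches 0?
Both numerator and denominator → 0 as x → 0; this is a 0/0 indeterminate form.
Expand each to leading order near x = 0: numerator ~ -x^3/2, denominator ~ 3·x/2.
The limit of the ratio is 0.

Final answer: 0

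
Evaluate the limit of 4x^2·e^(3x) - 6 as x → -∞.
The product is a 0·∞ indeterminate form at x → -∞.
Rewrite the product as 4x^2 / e^(-3x) (an ∞/∞ form) and apply L'Hôpital, or use the standard hierarchy e^(3|x|) ≫ |x^2| as x → -∞.
The indeterminate product → 0, so the limit = -6.

Final answer: -6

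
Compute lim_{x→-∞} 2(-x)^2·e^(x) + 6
The product is a 0·∞ indeterminate form at x → -∞.
Rewrite the product as 2(-x)^2 / e^(-x) (an ∞/∞ form) and apply L'Hôpital, or use the standard hierarchy e^(|x|) ≫ |(-x)^2| as x → -∞.
The indeterminate product → 0, so the limit = 6.

Final answer: 6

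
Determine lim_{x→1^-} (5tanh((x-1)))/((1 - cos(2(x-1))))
Both numerator and denominator → 0 as x → 1^-; this is a 0/0 indeterminate form.
Expand each to leading order near x = 1: numerator ~ 5·(x - 1), denominator ~ 2·(x - 1)^2.
The limit of the ratio is -∞.

Final answer: -∞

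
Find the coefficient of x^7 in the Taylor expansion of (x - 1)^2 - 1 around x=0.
Expand to order 7: (x - 1)^2 - 1 = x^2 - 2·x + O(x^8).
The coefficient of x^7 is 0.

Final answer: 0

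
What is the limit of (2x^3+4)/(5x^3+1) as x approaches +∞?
This is an ∞/∞ indeterminate form as x → +∞.
Divide numerator and denominator by x^3 and let the lower-order terms vanish; the leading terms give 2/5.
Limit = 2/5.

Final answer: 2/5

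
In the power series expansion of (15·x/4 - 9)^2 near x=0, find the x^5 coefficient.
Expand to order 5: (15·x/4 - 9)^2 = 225·x^2/16 - 135·x/2 + 81 + O(x^6).
The coefficient of x^5 is 0.

Final answer: 0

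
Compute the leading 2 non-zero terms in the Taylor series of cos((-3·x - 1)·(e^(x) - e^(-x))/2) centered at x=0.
1 - x^2/2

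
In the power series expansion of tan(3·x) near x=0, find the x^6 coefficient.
Expand to order 6: tan(3·x) = 162·x^5/5 + 9·x^3 + 3·x + O(x^7).
The coefficient of x^6 is 0.

Final answer: 0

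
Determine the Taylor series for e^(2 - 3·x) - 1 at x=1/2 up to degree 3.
-1 + e^(1/2) - 3·e^(1/2)·(x - 1/2) + 9·e^(1/2)·(x - 1/2)^2/2 - 9·e^(1/2)·(x - 1/2)^3/2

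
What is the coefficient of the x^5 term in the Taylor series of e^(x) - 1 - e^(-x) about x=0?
Expand to order 5: e^(x) - 1 - e^(-x) = x^5/60 + x^3/3 + 2·x - 1 + O(x^6).
The coefficient of x^5 is 1/60.

Final answer: 1/60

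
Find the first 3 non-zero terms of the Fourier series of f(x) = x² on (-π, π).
-4·cos(x) + cos(2·x) + π^2/3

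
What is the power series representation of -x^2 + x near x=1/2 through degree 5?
1/4 - (x - 1/2)^2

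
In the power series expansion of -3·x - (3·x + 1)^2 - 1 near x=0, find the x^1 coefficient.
Expand to order 1: -3·x - (3·x + 1)^2 - 1 = -9·x - 2 + O(x^2).
The coefficient of x^1 is -9.

Final answer: -9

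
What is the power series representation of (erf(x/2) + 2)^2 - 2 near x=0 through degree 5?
x^5/(40·√(π)) - x^4/(6·π) - x^3/(3·√(π)) + x^2/π + 4·x/√(π) + 2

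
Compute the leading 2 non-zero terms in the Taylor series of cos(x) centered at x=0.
1 - x^2/2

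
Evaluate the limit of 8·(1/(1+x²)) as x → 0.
Direct substitution at x = 0 gives 8.

Final answer: 8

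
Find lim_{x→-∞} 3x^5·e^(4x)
This is a 0·∞ indeterminate form at x → -∞.
Rewrite the product as 3x^5 / e^(-4x) (an ∞/∞ form) and apply L'Hôpital, or use the standard hierarchy e^(4|x|) ≫ |x^5| as x → -∞.
The indeterminate product → 0, so the limit = 0.

Final answer: 0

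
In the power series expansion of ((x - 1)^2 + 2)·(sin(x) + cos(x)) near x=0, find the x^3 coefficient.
Expand to order 3: ((x - 1)^2 + 2)·(sin(x) + cos(x)) = 3·x^3/2 - 5·x^2/2 + x + 3 + O(x^4).
The coefficient of x^3 is 3/2.

Final answer: 3/2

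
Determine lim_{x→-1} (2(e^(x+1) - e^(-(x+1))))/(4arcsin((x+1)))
Both numerator and denominator → 0 as x → -1; this is a 0/0 indeterminate form.
Expand each to leading order near x = -1: numerator ~ 4·(x + 1), denominator ~ 4·(x + 1).
The limit of the ratio is 1.

Final answer: 1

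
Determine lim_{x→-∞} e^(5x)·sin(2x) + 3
Evaluate the dominant behaviour as x → -∞; each term tends to a finite value or vanishes.
Limit = 3.

Final answer: 3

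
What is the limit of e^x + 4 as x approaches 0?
Direct substitution at x = 0 gives 5.

Final answer: 5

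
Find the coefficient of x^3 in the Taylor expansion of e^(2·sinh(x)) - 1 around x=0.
Expand to order 3: e^(2·sinh(x)) - 1 = 5·x^3/3 + 2·x^2 + 2·x + O(x^4).
The coefficient of x^3 is 5/3.

Final answer: 5/3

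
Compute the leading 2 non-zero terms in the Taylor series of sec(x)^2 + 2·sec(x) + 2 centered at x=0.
2·x^2 + 5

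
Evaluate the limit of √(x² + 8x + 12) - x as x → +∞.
This is an ∞ − ∞ indeterminate form.
Multiply and divide by the conjugate √(x²+8x + 12) + x; the x² terms cancel, leaving (8x + 12)/(√(x²+8x + 12)+x) → 8/2 = 4.
Limit = 4.

Final answer: 4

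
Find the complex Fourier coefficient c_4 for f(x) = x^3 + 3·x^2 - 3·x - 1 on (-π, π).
Compute the real Fourier coefficients first: a_4 = 3/4, b_4 = 27/16 - π^2/2.
Then c_4 = (a_4 − i·b_4)/2 = 3/8 - 27·i/32 + i·π^2/4.

Final answer: 3/8 - 27·i/32 + i·π^2/4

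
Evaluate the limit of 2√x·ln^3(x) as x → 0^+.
This is a 0·∞ indeterminate form at x → 0⁺.
Rewrite the product as 2·ln^3(x) / x^(-1/2) and apply L'Hôpital, or use the standard hierarchy x^(-1/2) ≫ |ln x|^3 as x → 0⁺.
The indeterminate product → 0, so the limit = 0.

Final answer: 0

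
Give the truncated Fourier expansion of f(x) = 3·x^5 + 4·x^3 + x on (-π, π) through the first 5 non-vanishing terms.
(-112·π^2 + 6·π^4 + 674)·sin(x) + (-3·π^4 - 35/2 + 11·π^2)·sin(2·x) + (-16·π^2/9 + 50/27 + 2·π^4)·sin(3·x) + (-3·π^4/2 - π^2/8 - 29/64)·sin(4·x) + (154/625 + 16·π^2/25 + 6·π^4/5)·sin(5·x)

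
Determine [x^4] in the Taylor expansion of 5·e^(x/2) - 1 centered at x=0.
Expand to order 4: 5·e^(x/2) - 1 = 5·x^4/384 + 5·x^3/48 + 5·x^2/8 + 5·x/2 + 4 + O(x^5).
The coefficient of x^4 is 5/384.

Final answer: 5/384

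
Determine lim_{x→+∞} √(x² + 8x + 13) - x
This is an ∞ − ∞ indeterminate form.
Multiply and divide by the conjugate √(x²+8x + 13) + x; the x² terms cancel, leaving (8x + 13)/(√(x²+8x + 13)+x) → 8/2 = 4.
Limit = 4.

Final answer: 4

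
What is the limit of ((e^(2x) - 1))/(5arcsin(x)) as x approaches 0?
Both numerator and denominator → 0 as x → 0; this is a 0/0 indeterminate form.
Expand each to leading order near x = 0: numerator ~ 2·x, denominator ~ 5·x.
The limit of the ratio is 2/5.

Final answer: 2/5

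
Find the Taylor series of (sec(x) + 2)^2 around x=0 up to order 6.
43·x^6/60 + 3·x^4/2 + 3·x^2 + 9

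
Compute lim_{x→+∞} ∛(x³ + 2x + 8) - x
This is an ∞ − ∞ indeterminate form.
Multiply by (A² + AB + B²)/(A² + AB + B²) where A = ∛(x³+2x + 8), B = x to use A³ − B³ = (A−B)(A²+AB+B²); the x³ terms cancel, leaving (2x + 8)/(A²+AB+B²) with denominator ~ 3x², so the limit is 0.
Limit = 0.

Final answer: 0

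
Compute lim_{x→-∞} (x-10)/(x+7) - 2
Evaluate the dominant behaviour as x → -∞; each term tends to a finite value or vanishes.
Limit = -1.

Final answer: -1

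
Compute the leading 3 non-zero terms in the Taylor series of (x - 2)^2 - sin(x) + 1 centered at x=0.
x^2 - 5·x + 5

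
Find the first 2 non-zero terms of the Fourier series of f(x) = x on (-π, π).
2·sin(x) - sin(2·x)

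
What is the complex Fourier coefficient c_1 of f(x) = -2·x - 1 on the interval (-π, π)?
Compute the real Fourier coefficients first: a_1 = 0, b_1 = -4.
Then c_1 = (a_1 − i·b_1)/2 = 2·i.

Final answer: 2·i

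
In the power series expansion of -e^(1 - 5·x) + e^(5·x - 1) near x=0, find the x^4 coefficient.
Expand to order 4: -e^(1 - 5·x) + e^(5·x - 1) = x^4·(-625·e/24 + 625·e^(-1)/24) + x^3·(125·e^(-1)/6 + 125·e/6) + x^2·(-25·e/2 + 25·e^(-1)/2) + x·(5·e^(-1) + 5·e) - e + e^(-1) + O(x^5).
The coefficient of x^4 is -625·e/24 + 625·e^(-1)/24.

Final answer: -625·e/24 + 625·e^(-1)/24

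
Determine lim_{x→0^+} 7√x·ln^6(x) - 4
The product is a 0·∞ indeterminate form at x → 0⁺.
Rewrite the product as 7·ln^6(x) / x^(-1/2) and apply L'Hôpital, or use the standard hierarchy x^(-1/2) ≫ |ln x|^6 as x → 0⁺.
The indeterminate product → 0, so the limit = -4.

Final answer: -4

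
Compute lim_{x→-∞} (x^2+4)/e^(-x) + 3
The quotient is an ∞/∞ indeterminate form as x → -∞.
Compare growth rates of the dominant terms (exponentials ≫ polynomials ≫ logarithms), or apply L'Hôpital's rule; the quotient → 0.
Adding the constant: 0 + 3 = 3. Limit = 3.

Final answer: 3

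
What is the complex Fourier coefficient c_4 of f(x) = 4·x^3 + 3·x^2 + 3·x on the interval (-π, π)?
Compute the real Fourier coefficients first: a_4 = 3/4, b_4 = -2·π^2 - 3/4.
Then c_4 = (a_4 − i·b_4)/2 = 3/8 + 3·i/8 + i·π^2.

Final answer: 3/8 + 3·i/8 + i·π^2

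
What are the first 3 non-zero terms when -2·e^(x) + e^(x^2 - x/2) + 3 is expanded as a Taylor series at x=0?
x^2/8 - 5·x/2 + 2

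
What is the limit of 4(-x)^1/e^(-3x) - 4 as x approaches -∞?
The quotient is an ∞/∞ indeterminate form as x → -∞.
Compare growth rates of the dominant terms (exponentials ≫ polynomials ≫ logarithms), or apply L'Hôpital's rule; the quotient → 0.
Adding the constant: 0 - 4 = -4. Limit = -4.

Final answer: -4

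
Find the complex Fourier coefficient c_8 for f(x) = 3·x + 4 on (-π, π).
Compute the real Fourier coefficients first: a_8 = 0, b_8 = -3/4.
Then c_8 = (a_8 − i·b_8)/2 = 3·i/8.

Final answer: 3·i/8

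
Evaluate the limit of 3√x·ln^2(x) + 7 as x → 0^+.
The product is a 0·∞ indeterminate form at x → 0⁺.
Rewrite the product as 3·ln^2(x) / x^(-1/2) and apply L'Hôpital, or use the standard hierarchy x^(-1/2) ≫ |ln x|^2 as x → 0⁺.
The indeterminate product → 0, so the limit = 7.

Final answer: 7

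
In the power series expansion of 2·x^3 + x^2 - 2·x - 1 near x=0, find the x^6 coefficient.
Expand to order 6: 2·x^3 + x^2 - 2·x - 1 = 2·x^3 + x^2 - 2·x - 1 + O(x^7).
The coefficient of x^6 is 0.

Final answer: 0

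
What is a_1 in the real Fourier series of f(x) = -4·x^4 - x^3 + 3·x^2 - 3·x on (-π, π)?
a_1 = (1/π) ∫_{-π}^{π} f(x)·cos(1x) dx.
Evaluate the integral (use parity and integration by parts as needed): a_1 = -204 + 32·π^2.

Final answer: -204 + 32·π^2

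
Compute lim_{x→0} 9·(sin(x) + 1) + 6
Direct substitution at x = 0 gives 15.

Final answer: 15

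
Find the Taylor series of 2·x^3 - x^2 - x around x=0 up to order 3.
2·x^3 - x^2 - x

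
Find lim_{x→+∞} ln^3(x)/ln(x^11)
This is an ∞/∞ indeterminate form as x → +∞.
Write ln(x^11) = 11·ln(x), reducing the quotient to ln^2(x)/11 → ∞.
Limit = ∞.

Final answer: ∞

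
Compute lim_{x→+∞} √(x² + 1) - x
This is an ∞ − ∞ indeterminate form.
Multiply and divide by the conjugate √(x²+1) + x; the x² terms cancel, leaving 1/(√(x²+1)+x) → 0.
Limit = 0.

Final answer: 0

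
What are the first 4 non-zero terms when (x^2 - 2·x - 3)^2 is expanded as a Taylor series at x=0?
-4·x^3 - 2·x^2 + 12·x + 9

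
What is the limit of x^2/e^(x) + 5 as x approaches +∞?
The quotient is an ∞/∞ indeterminate form as x → +∞.
The exponential denominator e^(x) dominates the polynomial numerator (e^x ≫ x^2 as x → ∞), so the quotient → 0.
Adding the constant: 0 + 5 = 5. Limit = 5.

Final answer: 5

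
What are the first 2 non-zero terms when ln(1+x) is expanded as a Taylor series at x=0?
-x^2/2 + x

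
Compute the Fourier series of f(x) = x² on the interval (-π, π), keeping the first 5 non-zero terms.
-4·cos(x) + cos(2·x) - 4·cos(3·x)/9 + cos(4·x)/4 + π^2/3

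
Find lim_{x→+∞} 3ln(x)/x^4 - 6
The quotient is an ∞/∞ indeterminate form as x → +∞.
The polynomial denominator x^4 dominates the logarithmic numerator (any positive power of x ≫ ln(x) as x → ∞), so the quotient → 0.
Adding the constant: 0 - 6 = -6. Limit = -6.

Final answer: -6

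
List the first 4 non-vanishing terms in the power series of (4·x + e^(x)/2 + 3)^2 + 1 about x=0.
17·x^3/6 + 22·x^2 + 63·x/2 + 53/4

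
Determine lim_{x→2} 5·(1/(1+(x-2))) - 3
Direct substitution at x = 2 gives 2.

Final answer: 2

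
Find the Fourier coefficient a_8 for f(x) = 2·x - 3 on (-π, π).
a_8 = (1/π) ∫_{-π}^{π} f(x)·cos(8x) dx.
Evaluate the integral (use parity and integration by parts as needed): a_8 = 0.

Final answer: 0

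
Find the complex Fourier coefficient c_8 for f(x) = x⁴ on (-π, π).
Compute the real Fourier coefficients first: a_8 = -3/256 + π^2/8, b_8 = 0.
Then c_8 = (a_8 − i·b_8)/2 = -3/512 + π^2/16.

Final answer: -3/512 + π^2/16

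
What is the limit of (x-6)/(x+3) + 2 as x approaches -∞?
Evaluate the dominant behaviour as x → -∞; each term tends to a finite value or vanishes.
Limit = 3.

Final answer: 3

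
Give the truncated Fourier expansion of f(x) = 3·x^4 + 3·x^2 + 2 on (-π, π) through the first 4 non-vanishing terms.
(132 - 24·π^2)·cos(x) + (-6 + 6·π^2)·cos(2·x) + (4/9 - 8·π^2/3)·cos(3·x) + 2 + π^2 + 3·π^4/5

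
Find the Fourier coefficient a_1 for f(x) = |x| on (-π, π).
a_1 = (1/π) ∫_{-π}^{π} f(x)·cos(1x) dx.
Evaluate the integral (use parity and integration by parts as needed): a_1 = -4/π.

Final answer: -4/π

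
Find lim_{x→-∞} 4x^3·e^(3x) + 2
The product is a 0·∞ indeterminate form at x → -∞.
Rewrite the product as 4x^3 / e^(-3x) (an ∞/∞ form) and apply L'Hôpital, or use the standard hierarchy e^(3|x|) ≫ |x^3| as x → -∞.
The indeterminate product → 0, so the limit = 2.

Final answer: 2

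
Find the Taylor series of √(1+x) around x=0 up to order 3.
x^3/16 - x^2/8 + x/2 + 1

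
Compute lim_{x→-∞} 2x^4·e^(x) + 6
The product is a 0·∞ indeterminate form at x → -∞.
Rewrite the product as 2x^4 / e^(-x) (an ∞/∞ form) and apply L'Hôpital, or use the standard hierarchy e^(|x|) ≫ |x^4| as x → -∞.
The indeterminate product → 0, so the limit = 6.

Final answer: 6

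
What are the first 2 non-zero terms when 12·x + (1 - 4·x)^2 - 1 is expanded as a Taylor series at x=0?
16·x^2 + 4·x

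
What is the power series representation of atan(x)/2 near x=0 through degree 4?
-x^3/6 + x/2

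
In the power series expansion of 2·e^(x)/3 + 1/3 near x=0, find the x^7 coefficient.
Expand to order 7: 2·e^(x)/3 + 1/3 = x^7/7560 + x^6/1080 + x^5/180 + x^4/36 + x^3/9 + x^2/3 + 2·x/3 + 1 + O(x^8).
The coefficient of x^7 is 1/7560.

Final answer: 1/7560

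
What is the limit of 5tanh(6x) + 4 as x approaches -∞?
Evaluate the dominant behaviour as x → -∞; each term tends to a finite value or vanishes.
Limit = -1.

Final answer: -1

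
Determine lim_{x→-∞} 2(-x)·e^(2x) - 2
The product is a 0·∞ indeterminate form at x → -∞.
Rewrite the product as 2(-x) / e^(-2x) (an ∞/∞ form) and apply L'Hôpital, or use the standard hierarchy e^(2|x|) ≫ |(-x)| as x → -∞.
The indeterminate product → 0, so the limit = -2.

Final answer: -2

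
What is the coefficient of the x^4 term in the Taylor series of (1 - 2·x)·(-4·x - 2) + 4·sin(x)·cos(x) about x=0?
Expand to order 4: (1 - 2·x)·(-4·x - 2) + 4·sin(x)·cos(x) = -8·x^3/3 + 8·x^2 + 4·x - 2 + O(x^5).
The coefficient of x^4 is 0.

Final answer: 0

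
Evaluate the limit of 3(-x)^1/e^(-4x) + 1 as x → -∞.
The quotient is an ∞/∞ indeterminate form as x → -∞.
Compare growth rates of the dominant terms (exponentials ≫ polynomials ≫ logarithms), or apply L'Hôpital's rule; the quotient → 0.
Adding the constant: 0 + 1 = 1. Limit = 1.

Final answer: 1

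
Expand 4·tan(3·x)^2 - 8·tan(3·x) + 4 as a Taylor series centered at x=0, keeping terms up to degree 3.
-72·x^3 + 36·x^2 - 24·x + 4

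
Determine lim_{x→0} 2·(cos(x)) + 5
Direct substitution at x = 0 gives 7.

Final answer: 7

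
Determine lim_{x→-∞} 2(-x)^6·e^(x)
This is a 0·∞ indeterminate form at x → -∞.
Rewrite the product as 2(-x)^6 / e^(-x) (an ∞/∞ form) and apply L'Hôpital, or use the standard hierarchy e^(|x|) ≫ |(-x)^6| as x → -∞.
The indeterminate product → 0, so the limit = 0.

Final answer: 0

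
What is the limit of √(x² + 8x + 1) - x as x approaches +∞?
As x → +∞: multiply by the conjugate to get (8x+1)/(√(x²+8x+1)+x); the denominator ~ 2x, so the limit is 8/2 = 4.
Limit = 4.

Final answer: 4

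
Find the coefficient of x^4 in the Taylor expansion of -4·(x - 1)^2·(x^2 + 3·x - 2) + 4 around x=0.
Expand to order 4: -4·(x - 1)^2·(x^2 + 3·x - 2) + 4 = -4·x^4 - 4·x^3 + 28·x^2 - 28·x + 12 + O(x^5).
The coefficient of x^4 is -4.

Final answer: -4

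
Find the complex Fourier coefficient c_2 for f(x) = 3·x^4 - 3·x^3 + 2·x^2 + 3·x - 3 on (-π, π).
Compute the real Fourier coefficients first: a_2 = -7 + 6·π^2, b_2 = -15/2 + 3·π^2.
Then c_2 = (a_2 − i·b_2)/2 = -7/2 + 3·π^2 - 3·i·π^2/2 + 15·i/4.

Final answer: -7/2 + 3·π^2 - 3·i·π^2/2 + 15·i/4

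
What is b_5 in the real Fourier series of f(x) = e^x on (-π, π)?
b_5 = (1/π) ∫_{-π}^{π} f(x)·sin(5x) dx.
Evaluate the integral (use parity and integration by parts as needed): b_5 = (-5 + 5·e^(2·π))·e^(-π)/(26·π).

Final answer: (-5 + 5·e^(2·π))·e^(-π)/(26·π)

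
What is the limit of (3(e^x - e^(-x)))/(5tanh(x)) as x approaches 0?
Both numerator and denominator → 0 as x → 0; this is a 0/0 indeterminate form.
Expand each to leading order near x = 0: numerator ~ 6·x, denominator ~ 5·x.
The limit of the ratio is 6/5.

Final answer: 6/5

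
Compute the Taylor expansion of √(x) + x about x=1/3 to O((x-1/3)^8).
1/3 + √(3)/3 + (√(3)/2 + 1)·(x - 1/3) - 3·√(3)·(x - 1/3)^2/8 + 9·√(3)·(x - 1/3)^3/16 - 135·√(3)·(x - 1/3)^4/128 + 567·√(3)·(x - 1/3)^5/256 - 5103·√(3)·(x - 1/3)^6/1024 + 24057·√(3)·(x - 1/3)^7/2048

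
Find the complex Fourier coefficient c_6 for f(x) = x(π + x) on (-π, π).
Compute the real Fourier coefficients first: a_6 = 1/9, b_6 = -π/3.
Then c_6 = (a_6 − i·b_6)/2 = 1/18 + i·π/6.

Final answer: 1/18 + i·π/6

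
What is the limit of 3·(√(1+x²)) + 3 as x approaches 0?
Direct substitution at x = 0 gives 6.

Final answer: 6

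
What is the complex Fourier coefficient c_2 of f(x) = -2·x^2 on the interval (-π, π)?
Compute the real Fourier coefficients first: a_2 = -2, b_2 = 0.
Then c_2 = (a_2 − i·b_2)/2 = -1.

Final answer: -1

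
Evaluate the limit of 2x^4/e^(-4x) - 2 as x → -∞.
The quotient is an ∞/∞ indeterminate form as x → -∞.
Compare growth rates of the dominant terms (exponentials ≫ polynomials ≫ logarithms), or apply L'Hôpital's rule; the quotient → 0.
Adding the constant: 0 - 2 = -2. Limit = -2.

Final answer: -2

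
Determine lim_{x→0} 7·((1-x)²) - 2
Direct substitution at x = 0 gives 5.

Final answer: 5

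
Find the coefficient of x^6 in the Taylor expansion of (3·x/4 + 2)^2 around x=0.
Expand to order 6: (3·x/4 + 2)^2 = 9·x^2/16 + 3·x + 4 + O(x^7).
The coefficient of x^6 is 0.

Final answer: 0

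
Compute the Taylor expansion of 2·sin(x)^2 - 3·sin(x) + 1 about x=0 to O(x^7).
4·x^6/45 - x^5/40 - 2·x^4/3 + x^3/2 + 2·x^2 - 3·x + 1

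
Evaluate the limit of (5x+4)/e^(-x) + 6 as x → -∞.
The quotient is an ∞/∞ indeterminate form as x → -∞.
Compare growth rates of the dominant terms (exponentials ≫ polynomials ≫ logarithms), or apply L'Hôpital's rule; the quotient → 0.
Adding the constant: 0 + 6 = 6. Limit = 6.

Final answer: 6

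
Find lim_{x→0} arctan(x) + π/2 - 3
Direct substitution at x = 0 gives -3 + π/2.

Final answer: -3 + π/2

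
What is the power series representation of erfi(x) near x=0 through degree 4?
2·x^3/(3·√(π)) + 2·x/√(π)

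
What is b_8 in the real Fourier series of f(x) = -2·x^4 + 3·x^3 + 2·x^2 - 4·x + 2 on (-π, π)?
b_8 = (1/π) ∫_{-π}^{π} f(x)·sin(8x) dx.
Evaluate the integral (use parity and integration by parts as needed): b_8 = 137/128 - 3·π^2/4.

Final answer: 137/128 - 3·π^2/4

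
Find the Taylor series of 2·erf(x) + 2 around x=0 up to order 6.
2·x^5/(5·√(π)) - 4·x^3/(3·√(π)) + 4·x/√(π) + 2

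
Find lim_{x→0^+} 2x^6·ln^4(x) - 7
The product is a 0·∞ indeterminate form at x → 0⁺.
Rewrite the product as 2·ln^4(x) / x^(-6) and apply L'Hôpital, or use the standard hierarchy x^(-6) ≫ |ln x|^4 as x → 0⁺.
The indeterminate product → 0, so the limit = -7.

Final answer: -7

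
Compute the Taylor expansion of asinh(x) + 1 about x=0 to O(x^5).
-x^3/6 + x + 1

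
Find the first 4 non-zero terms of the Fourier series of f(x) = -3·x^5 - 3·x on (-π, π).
(-726 - 6·π^4 + 120·π^2)·sin(x) + (-15·π^2 + 51/2 + 3·π^4)·sin(2·x) + (-2·π^4 - 134/27 + 40·π^2/9)·sin(3·x) + (-15·π^2/8 + 141/64 + 3·π^4/2)·sin(4·x)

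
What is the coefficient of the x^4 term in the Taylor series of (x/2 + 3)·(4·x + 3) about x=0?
Expand to order 4: (x/2 + 3)·(4·x + 3) = 2·x^2 + 27·x/2 + 9 + O(x^5).
The coefficient of x^4 is 0.

Final answer: 0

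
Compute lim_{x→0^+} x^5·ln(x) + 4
The product is a 0·∞ indeterminate form at x → 0⁺.
Rewrite the product as ln(x) / x^(-5) and apply L'Hôpital, or use the standard hierarchy x^(-5) ≫ |ln x| as x → 0⁺.
The indeterminate product → 0, so the limit = 4.

Final answer: 4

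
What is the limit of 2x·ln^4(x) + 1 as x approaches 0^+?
The product is a 0·∞ indeterminate form at x → 0⁺.
Rewrite the product as 2·ln^4(x) / x^(-1) and apply L'Hôpital, or use the standard hierarchy x^(-1) ≫ |ln x|^4 as x → 0⁺.
The indeterminate product → 0, so the limit = 1.

Final answer: 1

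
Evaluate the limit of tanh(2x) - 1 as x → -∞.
Evaluate the dominant behaviour as x → -∞; each term tends to a finite value or vanishes.
Limit = -2.

Final answer: -2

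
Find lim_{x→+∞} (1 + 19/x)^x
As x → +∞: this is the defining limit (1 + 19/x)^x → e^19.
Limit = e^(19).

Final answer: e^(19)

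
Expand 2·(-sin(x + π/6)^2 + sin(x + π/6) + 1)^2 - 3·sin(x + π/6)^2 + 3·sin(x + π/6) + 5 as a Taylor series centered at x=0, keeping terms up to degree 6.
-89·x^6/240 - 5·√(3)·x^5/4 + 21·x^4/8 + 2·√(3)·x^3 - 6·x^2 + 71/8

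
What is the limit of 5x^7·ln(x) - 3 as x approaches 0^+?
The product is a 0·∞ indeterminate form at x → 0⁺.
Rewrite the product as 5·ln(x) / x^(-7) and apply L'Hôpital, or use the standard hierarchy x^(-7) ≫ |ln x| as x → 0⁺.
The indeterminate product → 0, so the limit = -3.

Final answer: -3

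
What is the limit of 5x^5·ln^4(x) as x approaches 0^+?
This is a 0·∞ indeterminate form at x → 0⁺.
Rewrite the product as 5·ln^4(x) / x^(-5) and apply L'Hôpital, or use the standard hierarchy x^(-5) ≫ |ln x|^4 as x → 0⁺.
The indeterminate product → 0, so the limit = 0.

Final answer: 0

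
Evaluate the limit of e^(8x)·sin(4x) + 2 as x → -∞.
Evaluate the dominant behaviour as x → -∞; each term tends to a finite value or vanishes.
Limit = 2.

Final answer: 2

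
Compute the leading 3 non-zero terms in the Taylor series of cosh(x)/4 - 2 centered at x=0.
x^4/96 + x^2/8 - 7/4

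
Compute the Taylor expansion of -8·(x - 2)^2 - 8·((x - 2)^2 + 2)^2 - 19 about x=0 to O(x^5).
-8·x^4 + 64·x^3 - 232·x^2 + 416·x - 339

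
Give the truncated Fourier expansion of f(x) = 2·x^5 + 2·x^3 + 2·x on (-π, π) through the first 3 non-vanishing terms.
(-76·π^2 + 4·π^4 + 460)·sin(x) + (-2·π^4 - 14 + 8·π^2)·sin(2·x) + (-44·π^2/27 + 196/81 + 4·π^4/3)·sin(3·x)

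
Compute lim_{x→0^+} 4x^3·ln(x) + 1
The product is a 0·∞ indeterminate form at x → 0⁺.
Rewrite the product as 4·ln(x) / x^(-3) and apply L'Hôpital, or use the standard hierarchy x^(-3) ≫ |ln x| as x → 0⁺.
The indeterminate product → 0, so the limit = 1.

Final answer: 1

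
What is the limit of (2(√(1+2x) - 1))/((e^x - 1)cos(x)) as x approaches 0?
Both numerator and denominator → 0 as x → 0; this is a 0/0 indeterminate form.
Expand each to leading order near x = 0: numerator ~ 2·x, denominator ~ x.
The limit of the ratio is 2.

Final answer: 2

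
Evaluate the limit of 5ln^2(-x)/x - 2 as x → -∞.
The quotient is an ∞/∞ indeterminate form as x → -∞.
Compare growth rates of the dominant terms (exponentials ≫ polynomials ≫ logarithms), or apply L'Hôpital's rule; the quotient → 0.
Adding the constant: 0 - 2 = -2. Limit = -2.

Final answer: -2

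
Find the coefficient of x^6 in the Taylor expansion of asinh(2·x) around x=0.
Expand to order 6: asinh(2·x) = 12·x^5/5 - 4·x^3/3 + 2·x + O(x^7).
The coefficient of x^6 is 0.

Final answer: 0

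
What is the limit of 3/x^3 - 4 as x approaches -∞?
Evaluate the dominant behaviour as x → -∞; each term tends to a finite value or vanishes.
Limit = -4.

Final answer: -4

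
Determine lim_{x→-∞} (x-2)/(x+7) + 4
Evaluate the dominant behaviour as x → -∞; each term tends to a finite value or vanishes.
Limit = 5.

Final answer: 5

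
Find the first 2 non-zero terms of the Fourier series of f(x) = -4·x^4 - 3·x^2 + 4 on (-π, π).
(-180 + 32·π^2)·cos(x) - 4·π^4/5 - π^2 + 4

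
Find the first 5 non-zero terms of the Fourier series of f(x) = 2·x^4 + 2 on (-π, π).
(96 - 16·π^2)·cos(x) + (-6 + 4·π^2)·cos(2·x) + (32/27 - 16·π^2/9)·cos(3·x) + (-3/8 + π^2)·cos(4·x) + 2 + 2·π^4/5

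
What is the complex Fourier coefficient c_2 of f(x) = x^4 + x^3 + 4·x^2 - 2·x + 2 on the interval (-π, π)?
Compute the real Fourier coefficients first: a_2 = 1 + 2·π^2, b_2 = 7/2 - π^2.
Then c_2 = (a_2 − i·b_2)/2 = 1/2 + π^2 - 7·i/4 + i·π^2/2.

Final answer: 1/2 + π^2 - 7·i/4 + i·π^2/2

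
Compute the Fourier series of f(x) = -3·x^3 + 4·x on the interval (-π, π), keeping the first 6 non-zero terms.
(44 - 6·π^2)·sin(x) + (-17/2 + 3·π^2)·sin(2·x) + (4 - 2·π^2)·sin(3·x) + (-41/16 + 3·π^2/2)·sin(4·x) + (236/125 - 6·π^2/5)·sin(5·x) + (-3/2 + π^2)·sin(6·x)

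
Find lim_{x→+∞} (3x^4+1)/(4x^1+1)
This is an ∞/∞ indeterminate form as x → +∞.
Divide numerator and denominator by x^4 and let the lower-order terms vanish; the numerator's degree 4 exceeds the denominator's degree 1, so the quotient diverges.
Limit = ∞.

Final answer: ∞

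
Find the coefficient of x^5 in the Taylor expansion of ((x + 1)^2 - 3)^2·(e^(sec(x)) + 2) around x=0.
Expand to order 5: ((x + 1)^2 - 3)^2·(e^(sec(x)) + 2) = -2·e·x^5/3 + x^4·(2 + 7·e/3) + 8·x^3 + 2·e·x^2 + x·(-8·e - 16) + 8 + 4·e + O(x^6).
The coefficient of x^5 is -2·e/3.

Final answer: -2·e/3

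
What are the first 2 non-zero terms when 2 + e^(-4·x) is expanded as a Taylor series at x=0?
3 - 4·x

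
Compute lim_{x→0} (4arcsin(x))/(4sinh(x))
Both numerator and denominator → 0 as x → 0; this is a 0/0 indeterminate form.
Expand each to leading order near x = 0: numerator ~ 4·x, denominator ~ 4·x.
The limit of the ratio is 1.

Final answer: 1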